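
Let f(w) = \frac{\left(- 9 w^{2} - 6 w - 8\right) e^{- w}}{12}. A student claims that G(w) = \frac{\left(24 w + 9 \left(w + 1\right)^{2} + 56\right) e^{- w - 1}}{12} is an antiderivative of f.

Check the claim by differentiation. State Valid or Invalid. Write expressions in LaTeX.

Invalid: d/dw[G] - f = \frac{\left(- 9 w^{2} + 9 e w^{2} - 24 w + 6 e w - 23 + 8 e\right) e^{- w}}{12 e}, which is not 0.

d/dw[G] = \frac{\left(- 9 w^{2} - 24 w - 23\right) e^{- w}}{12 e}
d/dw[G] - f(w) = \frac{\left(- 9 w^{2} + 9 e w^{2} - 24 w + 6 e w - 23 + 8 e\right) e^{- w}}{12 e} != 0.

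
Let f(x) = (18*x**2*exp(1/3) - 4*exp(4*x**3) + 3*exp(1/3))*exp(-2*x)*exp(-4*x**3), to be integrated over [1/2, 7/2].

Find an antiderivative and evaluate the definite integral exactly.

Whatever form F(x) takes, F'(x) = f(x) is non-negotiable.
F(x) = (4*exp(-1/3)*exp(4*x**3) - 3)*exp(1/3)*exp(-2*x)*exp(-4*x**3)/2 is an antiderivative of f.
Check: d/dx[(4*exp(-1/3)*exp(4*x**3) - 3)*exp(1/3)*exp(-2*x)*exp(-4*x**3)/2] = (18*x**2*exp(1/3) - 4*exp(4*x**3) + 3*exp(1/3))*exp(-2*x)*exp(-4*x**3) = f(x).
F(7/2) = -3*exp(-1069/6)/2 + 2*exp(-7); F(1/2) = -3*exp(-7/6)/2 + 2*exp(-1).
Integral = F(7/2) - F(1/2) = -2*exp(-1) - 3*exp(-1069/6)/2 + 2*exp(-7) + 3*exp(-7/6)/2.

Antiderivative: F(x) = (4*exp(-1/3)*exp(4*x**3) - 3)*exp(1/3)*exp(-2*x)*exp(-4*x**3)/2; value = -2*exp(-1) - 3*exp(-1069/6)/2 + 2*exp(-7) + 3*exp(-7/6)/2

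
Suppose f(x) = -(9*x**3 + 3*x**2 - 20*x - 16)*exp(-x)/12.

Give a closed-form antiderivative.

Recognize the product-rule pattern: f = u'v + uv' with u = 3*x**3/4 + 5*x**2/2 + 10*x/3 + 2, v = exp(-x), so integration by parts undoes it.
Check: d/dx[(9*x**3 + 30*x**2 + 40*x + 24)*exp(-x)/12] = (-9*x**3 - 3*x**2 + 20*x + 16)*exp(-x)/12, which equals f(x).

An antiderivative is F(x) = (9*x**3 + 30*x**2 + 40*x + 24)*exp(-x)/12.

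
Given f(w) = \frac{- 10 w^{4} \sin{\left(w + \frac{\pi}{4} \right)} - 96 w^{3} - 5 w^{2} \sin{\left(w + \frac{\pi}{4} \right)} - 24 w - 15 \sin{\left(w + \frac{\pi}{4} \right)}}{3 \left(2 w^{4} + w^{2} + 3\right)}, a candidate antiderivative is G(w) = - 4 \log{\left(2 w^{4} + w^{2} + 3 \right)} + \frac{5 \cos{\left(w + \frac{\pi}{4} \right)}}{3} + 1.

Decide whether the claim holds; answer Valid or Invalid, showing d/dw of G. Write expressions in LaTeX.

Valid. The derivative of G reproduces f.

d/dw[G] = \frac{- 10 w^{4} \sin{\left(w + \frac{\pi}{4} \right)} - 96 w^{3} - 5 w^{2} \sin{\left(w + \frac{\pi}{4} \right)} - 24 w - 15 \sin{\left(w + \frac{\pi}{4} \right)}}{6 w^{4} + 3 w^{2} + 9}
This equals f(w) exactly, so the claim holds.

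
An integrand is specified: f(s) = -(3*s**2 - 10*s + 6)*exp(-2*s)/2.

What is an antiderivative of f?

An antiderivative is F(s) = (6*s**2 - 14*s + 5)*exp(-2*s)/8.

f has the shape u'v + uv' for u = 3*s**2/4 - 7*s/4 + 5/8 and v = exp(-2*s) — it is the derivative of the product u*v.
Check: d/ds[(6*s**2 - 14*s + 5)*exp(-2*s)/8] = (-3*s**2 + 10*s - 6)*exp(-2*s)/2, which equals f(s).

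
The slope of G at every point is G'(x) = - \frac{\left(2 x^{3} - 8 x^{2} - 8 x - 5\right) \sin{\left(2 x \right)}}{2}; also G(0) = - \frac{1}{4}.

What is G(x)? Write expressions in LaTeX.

Whatever form G(x) takes, its d/dx must return the stated G'(x).
A general antiderivative is \frac{x^{3} \cos{\left(2 x \right)}}{2} - \frac{3 x^{2} \sin{\left(2 x \right)}}{4} - 2 x^{2} \cos{\left(2 x \right)} + 2 x \sin{\left(2 x \right)} - \frac{11 x \cos{\left(2 x \right)}}{4} + \frac{11 \sin{\left(2 x \right)}}{8} - \frac{\cos{\left(2 x \right)}}{4} + C.
The condition gives C = - \frac{1}{4} - (- \frac{1}{4}) = 0.
So G(x) = \frac{4 x^{3} \cos{\left(2 x \right)} - 6 x^{2} \sin{\left(2 x \right)} - 16 x^{2} \cos{\left(2 x \right)} + 16 x \sin{\left(2 x \right)} - 22 x \cos{\left(2 x \right)} + 11 \sin{\left(2 x \right)} - 2 \cos{\left(2 x \right)}}{8}.
Check: d/dx[\frac{4 x^{3} \cos{\left(2 x \right)} - 6 x^{2} \sin{\left(2 x \right)} - 16 x^{2} \cos{\left(2 x \right)} + 16 x \sin{\left(2 x \right)} - 22 x \cos{\left(2 x \right)} + 11 \sin{\left(2 x \right)} - 2 \cos{\left(2 x \right)}}{8}] = - x^{3} \sin{\left(2 x \right)} + 4 x^{2} \sin{\left(2 x \right)} + 4 x \sin{\left(2 x \right)} + \frac{5 \sin{\left(2 x \right)}}{2}, which equals G'(x).

G(x) = \frac{4 x^{3} \cos{\left(2 x \right)} - 6 x^{2} \sin{\left(2 x \right)} - 16 x^{2} \cos{\left(2 x \right)} + 16 x \sin{\left(2 x \right)} - 22 x \cos{\left(2 x \right)} + 11 \sin{\left(2 x \right)} - 2 \cos{\left(2 x \right)}}{8}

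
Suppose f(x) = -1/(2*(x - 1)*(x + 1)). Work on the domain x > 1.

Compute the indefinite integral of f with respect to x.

F(x) = (-log(x - 1) + log(x + 1))/4 + C

The denominator factors as 2*(x - 1)*(x + 1); partial fractions split f into directly integrable pieces: 1/(4*(x + 1)) - 1/(4*(x - 1)).
Check: d/dx[(-log(x - 1) + log(x + 1))/4] = -1/(2*x**2 - 2), which equals f(x).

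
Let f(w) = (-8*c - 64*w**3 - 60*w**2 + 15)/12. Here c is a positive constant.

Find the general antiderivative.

F(w) = (-8*c*w - 16*w**4 - 20*w**3 + 15*w + 6)/12 + C

Check any antiderivative F(w) by computing F'(w) and comparing it with f(w).
Check: d/dw[(-8*c*w - 16*w**4 - 20*w**3 + 15*w + 6)/12] = -2*c/3 - 16*w**3/3 - 5*w**2 + 5/4, which equals f(w).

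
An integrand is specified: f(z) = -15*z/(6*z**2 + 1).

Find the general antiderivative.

F(z) = -5*log(2*z**2 + 1/3)/4 + C

f matches the chain-rule pattern g'(h)*h' with inner function h(z) = 2*z**2 + 1/3; substituting u = h(z) collapses the integral.
Check: d/dz[-5*log(2*z**2 + 1/3)/4] = -15*z/(6*z**2 + 1) = f(z).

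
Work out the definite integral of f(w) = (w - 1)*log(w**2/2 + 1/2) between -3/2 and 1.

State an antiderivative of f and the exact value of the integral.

Antiderivative: F(w) = (-w**2 + w*(w - 2)*log(w**2/2 + 1/2) + 4*w + log(w**2 + 1) - 4*atan(w))/2; value = -2*atan(3/2) - pi/2 - 21*log(13/8)/8 - log(13/4)/2 + log(2)/2 + 45/8

A first test for any F(w): its w-derivative must equal f(w) identically.
F(w) = (-w**2 + w*(w - 2)*log(w**2/2 + 1/2) + 4*w + log(w**2 + 1) - 4*atan(w))/2 is an antiderivative of f.
Check: d/dw[(-w**2 + w*(w - 2)*log(w**2/2 + 1/2) + 4*w + log(w**2 + 1) - 4*atan(w))/2] = w*log(w**2 + 1) - w*log(2) - log(w**2 + 1) + log(2), which equals f(w).
F(1) = -pi/2 + log(2)/2 + 3/2; F(-3/2) = -33/8 + log(13/4)/2 + 21*log(13/8)/8 + 2*atan(3/2).
Integral = F(1) - F(-3/2) = -2*atan(3/2) - pi/2 - 21*log(13/8)/8 - log(13/4)/2 + log(2)/2 + 45/8.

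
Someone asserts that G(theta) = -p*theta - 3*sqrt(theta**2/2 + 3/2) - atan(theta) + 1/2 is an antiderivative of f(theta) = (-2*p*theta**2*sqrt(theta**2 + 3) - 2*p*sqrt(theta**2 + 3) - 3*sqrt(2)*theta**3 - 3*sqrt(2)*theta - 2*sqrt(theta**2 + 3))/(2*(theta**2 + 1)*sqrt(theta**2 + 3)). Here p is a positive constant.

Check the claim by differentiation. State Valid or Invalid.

d/dtheta[G] = (-2*p*theta**2*sqrt(theta**2 + 3) - 2*p*sqrt(theta**2 + 3) - 3*sqrt(2)*theta**3 - 3*sqrt(2)*theta - 2*sqrt(theta**2 + 3))/(2*theta**2*sqrt(theta**2 + 3) + 2*sqrt(theta**2 + 3))
This equals f(theta) exactly, so the claim holds.

Valid - differentiating G returns exactly f.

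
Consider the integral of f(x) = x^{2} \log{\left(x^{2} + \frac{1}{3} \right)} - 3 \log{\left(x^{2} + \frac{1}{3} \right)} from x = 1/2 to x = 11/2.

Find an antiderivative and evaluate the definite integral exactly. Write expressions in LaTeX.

Antiderivative: F(x) = \frac{- 6 x^{3} + 9 x \left(x^{2} - 9\right) \log{\left(x^{2} + \frac{1}{3} \right)} + 168 x - 56 \sqrt{3} \operatorname{atan}{\left(\sqrt{3} x \right)}}{27}; value = - \frac{35}{6} - \frac{56 \sqrt{3} \operatorname{atan}{\left(\frac{11 \sqrt{3}}{2} \right)}}{27} + \frac{35 \log{\left(\frac{7}{12} \right)}}{24} + \frac{56 \sqrt{3} \operatorname{atan}{\left(\frac{\sqrt{3}}{2} \right)}}{27} + \frac{935 \log{\left(\frac{367}{12} \right)}}{24}

Integrate term by term and add the pieces.
F(x) = \frac{- 6 x^{3} + 9 x \left(x^{2} - 9\right) \log{\left(x^{2} + \frac{1}{3} \right)} + 168 x - 56 \sqrt{3} \operatorname{atan}{\left(\sqrt{3} x \right)}}{27} is an antiderivative of f.
Check: d/dx[\frac{- 6 x^{3} + 9 x \left(x^{2} - 9\right) \log{\left(x^{2} + \frac{1}{3} \right)} + 168 x - 56 \sqrt{3} \operatorname{atan}{\left(\sqrt{3} x \right)}}{27}] = x^{2} \log{\left(x^{2} + \frac{1}{3} \right)} - 3 \log{\left(x^{2} + \frac{1}{3} \right)} = f(x).
F(11/2) = - \frac{56 \sqrt{3} \operatorname{atan}{\left(\frac{11 \sqrt{3}}{2} \right)}}{27} - \frac{11}{4} + \frac{935 \log{\left(\frac{367}{12} \right)}}{24}; F(1/2) = - \frac{56 \sqrt{3} \operatorname{atan}{\left(\frac{\sqrt{3}}{2} \right)}}{27} - \frac{35 \log{\left(\frac{7}{12} \right)}}{24} + \frac{37}{12}.
Integral = F(11/2) - F(1/2) = - \frac{35}{6} - \frac{56 \sqrt{3} \operatorname{atan}{\left(\frac{11 \sqrt{3}}{2} \right)}}{27} + \frac{35 \log{\left(\frac{7}{12} \right)}}{24} + \frac{56 \sqrt{3} \operatorname{atan}{\left(\frac{\sqrt{3}}{2} \right)}}{27} + \frac{935 \log{\left(\frac{367}{12} \right)}}{24}.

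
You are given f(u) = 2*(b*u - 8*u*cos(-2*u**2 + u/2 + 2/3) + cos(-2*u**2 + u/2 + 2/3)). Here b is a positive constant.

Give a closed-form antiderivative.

Check any antiderivative F(u) by computing F'(u) and comparing it with f(u).
Check: d/du[b*u**2 + 4*sin(-2*u**2 + u/2 + 2/3)] = 2*b*u - 16*u*cos(-2*u**2 + u/2 + 2/3) + 2*cos(-2*u**2 + u/2 + 2/3), which equals f(u).

An antiderivative is F(u) = b*u**2 + 4*sin(-2*u**2 + u/2 + 2/3).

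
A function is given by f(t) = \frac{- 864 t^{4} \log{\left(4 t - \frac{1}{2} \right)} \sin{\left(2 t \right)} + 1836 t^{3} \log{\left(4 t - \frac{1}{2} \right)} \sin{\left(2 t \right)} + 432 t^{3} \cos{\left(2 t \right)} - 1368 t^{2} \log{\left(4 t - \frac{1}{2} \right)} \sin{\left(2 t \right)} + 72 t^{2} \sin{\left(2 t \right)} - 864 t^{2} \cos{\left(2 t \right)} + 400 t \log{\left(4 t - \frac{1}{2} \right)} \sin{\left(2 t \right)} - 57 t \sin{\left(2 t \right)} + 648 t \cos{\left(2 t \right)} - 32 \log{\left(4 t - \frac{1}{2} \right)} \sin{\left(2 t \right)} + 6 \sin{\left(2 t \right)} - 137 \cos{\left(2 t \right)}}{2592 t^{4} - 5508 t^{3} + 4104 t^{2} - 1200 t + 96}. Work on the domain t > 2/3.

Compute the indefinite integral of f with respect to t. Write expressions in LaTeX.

F(t) = \frac{\log{\left(4 t - \frac{1}{2} \right)} \cos{\left(2 t \right)}}{6} - \frac{\cos{\left(2 t \right)}}{72 t^{2} - 96 t + 32} + C

f has the shape u'v + uv' for u = \frac{\log{\left(4 t - \frac{1}{2} \right)}}{6} - \frac{1}{8 \left(3 t - 2\right)^{2}} and v = \cos{\left(2 t \right)} — it is the derivative of the product u*v.
Check: d/dt[\frac{\log{\left(4 t - \frac{1}{2} \right)} \cos{\left(2 t \right)}}{6} - \frac{\cos{\left(2 t \right)}}{72 t^{2} - 96 t + 32}] = \frac{- 864 t^{4} \log{\left(4 t - \frac{1}{2} \right)} \sin{\left(2 t \right)} + 1836 t^{3} \log{\left(4 t - \frac{1}{2} \right)} \sin{\left(2 t \right)} + 432 t^{3} \cos{\left(2 t \right)} - 1368 t^{2} \log{\left(4 t - \frac{1}{2} \right)} \sin{\left(2 t \right)} + 72 t^{2} \sin{\left(2 t \right)} - 864 t^{2} \cos{\left(2 t \right)} + 400 t \log{\left(4 t - \frac{1}{2} \right)} \sin{\left(2 t \right)} - 57 t \sin{\left(2 t \right)} + 648 t \cos{\left(2 t \right)} - 32 \log{\left(4 t - \frac{1}{2} \right)} \sin{\left(2 t \right)} + 6 \sin{\left(2 t \right)} - 137 \cos{\left(2 t \right)}}{2592 t^{4} - 5508 t^{3} + 4104 t^{2} - 1200 t + 96} = f(t).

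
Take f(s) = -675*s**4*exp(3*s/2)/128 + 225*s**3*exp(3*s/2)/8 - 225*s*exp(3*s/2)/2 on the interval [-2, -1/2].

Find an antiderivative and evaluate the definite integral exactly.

f has the shape u'v + uv' for u = -9*(-5*s**2/4 + 5*s)**2/4 and v = exp(3*s/2) — it is the derivative of the product u*v.
F(s) = -225*s**4*exp(3*s/2)/64 + 225*s**3*exp(3*s/2)/8 - 225*s**2*exp(3*s/2)/4 is an antiderivative of f.
Check: d/ds[-225*s**4*exp(3*s/2)/64 + 225*s**3*exp(3*s/2)/8 - 225*s**2*exp(3*s/2)/4] = -675*s**4*exp(3*s/2)/128 + 225*s**3*exp(3*s/2)/8 - 225*s*exp(3*s/2)/2 = f(s).
F(-1/2) = -18225*exp(-3/4)/1024; F(-2) = -2025*exp(-3)/4.
Integral = F(-1/2) - F(-2) = -18225*exp(-3/4)/1024 + 2025*exp(-3)/4.

Antiderivative: F(s) = -225*s**4*exp(3*s/2)/64 + 225*s**3*exp(3*s/2)/8 - 225*s**2*exp(3*s/2)/4; value = -18225*exp(-3/4)/1024 + 2025*exp(-3)/4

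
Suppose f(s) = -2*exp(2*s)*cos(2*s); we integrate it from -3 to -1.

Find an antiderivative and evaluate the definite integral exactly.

Antiderivative: F(s) = -(sin(2*s) + cos(2*s))*exp(2*s)/2; value = -exp(-6)*sin(6)/2 + exp(-6)*cos(6)/2 - exp(-2)*cos(2)/2 + exp(-2)*sin(2)/2

Since d/ds undoes antidifferentiation here, F'(s) = f(s) is required of F(s).
F(s) = -(sin(2*s) + cos(2*s))*exp(2*s)/2 is an antiderivative of f.
Check: d/ds[-(sin(2*s) + cos(2*s))*exp(2*s)/2] = -2*exp(2*s)*cos(2*s) = f(s).
F(-1) = -exp(-2)*cos(2)/2 + exp(-2)*sin(2)/2; F(-3) = -exp(-6)*cos(6)/2 + exp(-6)*sin(6)/2.
Integral = F(-1) - F(-3) = -exp(-6)*sin(6)/2 + exp(-6)*cos(6)/2 - exp(-2)*cos(2)/2 + exp(-2)*sin(2)/2.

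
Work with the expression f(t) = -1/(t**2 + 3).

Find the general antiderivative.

Whatever form F(t) takes, F'(t) = f(t) is non-negotiable.
Check: d/dt[-sqrt(3)*atan(sqrt(3)*t/3)/3] = -1/(t**2 + 3) = f(t).

F(t) = -sqrt(3)*atan(sqrt(3)*t/3)/3 + C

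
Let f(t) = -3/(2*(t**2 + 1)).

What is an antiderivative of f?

For F(t) to be correct the identity F'(t) - f(t) = 0 must hold.
Check: d/dt[-3*atan(t)/2] = -3/(2*t**2 + 2), which equals f(t).

An antiderivative is F(t) = -3*atan(t)/2.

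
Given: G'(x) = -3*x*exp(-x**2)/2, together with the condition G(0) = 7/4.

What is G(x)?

G(x) = 1 + 3*exp(-x**2)/4

G'(x) matches the chain-rule pattern g'(h)*h' with inner function h(x) = -x**2; substituting u = h(x) collapses the integral.
A general antiderivative is 3*exp(-x**2)/4 + C.
The condition gives C = 7/4 - (3/4) = 1.
So G(x) = 1 + 3*exp(-x**2)/4.
Check: d/dx[1 + 3*exp(-x**2)/4] = -3*x*exp(-x**2)/2 = G'(x).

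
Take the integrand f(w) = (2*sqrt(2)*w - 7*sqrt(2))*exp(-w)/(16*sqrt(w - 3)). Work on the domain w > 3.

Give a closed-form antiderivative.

f has the shape u'v + uv' for u = -sqrt(w/2 - 3/2)/4 and v = exp(-w) — it is the derivative of the product u*v.
Check: d/dw[-sqrt(w/2 - 3/2)*exp(-w)/4] = (2*sqrt(2)*w - 7*sqrt(2))*exp(-w)/(16*sqrt(w - 3)) = f(w).

An antiderivative is F(w) = -sqrt(w/2 - 3/2)*exp(-w)/4.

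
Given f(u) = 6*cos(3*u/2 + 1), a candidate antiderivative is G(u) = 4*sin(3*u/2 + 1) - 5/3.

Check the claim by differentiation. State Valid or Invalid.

d/du[G] = 6*cos(3*u/2 + 1)
This equals f(u) exactly, so the claim holds.

Valid: G'(u) = f(u).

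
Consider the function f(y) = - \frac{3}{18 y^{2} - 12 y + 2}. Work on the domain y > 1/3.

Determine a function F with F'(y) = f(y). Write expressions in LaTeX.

Check any antiderivative F(y) by computing F'(y) and comparing it with f(y).
Check: d/dy[\frac{1}{6 y - 2}] = - \frac{3}{18 y^{2} - 12 y + 2} = f(y).

An antiderivative is F(y) = \frac{1}{6 y - 2}.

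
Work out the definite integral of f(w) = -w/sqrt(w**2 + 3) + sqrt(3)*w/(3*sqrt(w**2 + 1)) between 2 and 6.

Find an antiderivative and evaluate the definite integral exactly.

Antiderivative: F(w) = -sqrt(w**2 + 3) + sqrt(3*w**2 + 3)/3; value = -sqrt(39) - sqrt(15)/3 + sqrt(7) + sqrt(111)/3

Integrate term by term and add the pieces.
F(w) = -sqrt(w**2 + 3) + sqrt(3*w**2 + 3)/3 is an antiderivative of f.
Check: d/dw[-sqrt(w**2 + 3) + sqrt(3*w**2 + 3)/3] = (-3*w*sqrt(w**2 + 1) + sqrt(3)*w*sqrt(w**2 + 3))/(3*sqrt(w**2 + 1)*sqrt(w**2 + 3)), which equals f(w).
F(6) = -sqrt(39) + sqrt(111)/3; F(2) = -sqrt(7) + sqrt(15)/3.
Integral = F(6) - F(2) = -sqrt(39) - sqrt(15)/3 + sqrt(7) + sqrt(111)/3.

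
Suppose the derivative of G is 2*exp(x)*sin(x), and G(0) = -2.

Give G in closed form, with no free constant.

G(x) = exp(x)*sin(x) - exp(x)*cos(x) - 1

For G(x) to be correct, d/dx[G] must agree with the stated G'(x) identically.
A general antiderivative is exp(x)*sin(x) - exp(x)*cos(x) + C.
The condition gives C = -2 - (-1) = -1.
So G(x) = exp(x)*sin(x) - exp(x)*cos(x) - 1.
Check: d/dx[exp(x)*sin(x) - exp(x)*cos(x) - 1] = 2*exp(x)*sin(x) = G'(x).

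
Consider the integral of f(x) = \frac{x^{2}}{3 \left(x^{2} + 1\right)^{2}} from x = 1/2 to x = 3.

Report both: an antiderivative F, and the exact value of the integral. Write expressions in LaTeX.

Antiderivative: F(x) = \frac{- x + \left(x^{2} + 1\right) \operatorname{atan}{\left(x \right)}}{6 \left(x^{2} + 1\right)}; value = - \frac{\operatorname{atan}{\left(\frac{1}{2} \right)}}{6} + \frac{1}{60} + \frac{\operatorname{atan}{\left(3 \right)}}{6}

For F(x) to be correct the identity F'(x) - f(x) = 0 must hold.
F(x) = \frac{- x + \left(x^{2} + 1\right) \operatorname{atan}{\left(x \right)}}{6 \left(x^{2} + 1\right)} is an antiderivative of f.
Check: d/dx[\frac{- x + \left(x^{2} + 1\right) \operatorname{atan}{\left(x \right)}}{6 \left(x^{2} + 1\right)}] = \frac{x^{2}}{3 x^{4} + 6 x^{2} + 3}, which equals f(x).
F(3) = - \frac{1}{20} + \frac{\operatorname{atan}{\left(3 \right)}}{6}; F(1/2) = - \frac{1}{15} + \frac{\operatorname{atan}{\left(\frac{1}{2} \right)}}{6}.
Integral = F(3) - F(1/2) = - \frac{\operatorname{atan}{\left(\frac{1}{2} \right)}}{6} + \frac{1}{60} + \frac{\operatorname{atan}{\left(3 \right)}}{6}.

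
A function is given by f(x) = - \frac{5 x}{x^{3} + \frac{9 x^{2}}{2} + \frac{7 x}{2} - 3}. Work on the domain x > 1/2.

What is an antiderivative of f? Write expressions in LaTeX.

An antiderivative is F(x) = - \frac{2 \log{\left(x - \frac{1}{2} \right)}}{7} - 4 \log{\left(x + 2 \right)} + \frac{30 \log{\left(x + 3 \right)}}{7}.

Factor the denominator (\left(x + 2\right) \left(x + 3\right) \left(2 x - 1\right)) and decompose: f = - \frac{4}{7 \left(2 x - 1\right)} + \frac{30}{7 \left(x + 3\right)} - \frac{4}{x + 2}; each piece integrates to a log, atan, or power term.
Check: d/dx[- \frac{2 \log{\left(x - \frac{1}{2} \right)}}{7} - 4 \log{\left(x + 2 \right)} + \frac{30 \log{\left(x + 3 \right)}}{7}] = - \frac{10 x}{2 x^{3} + 9 x^{2} + 7 x - 6}, which equals f(x).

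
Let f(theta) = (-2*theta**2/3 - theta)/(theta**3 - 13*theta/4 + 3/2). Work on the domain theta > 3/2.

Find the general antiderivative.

F(theta) = 2*(-45*log(theta - 3/2) + 14*log(theta - 1/2) - 4*log(theta + 2))/105 + C

The denominator factors as 3*(theta + 2)*(2*theta - 3)*(2*theta - 1); partial fractions split f into directly integrable pieces: 8/(15*(2*theta - 1)) - 12/(7*(2*theta - 3)) - 8/(105*(theta + 2)).
Check: d/dtheta[2*(-45*log(theta - 3/2) + 14*log(theta - 1/2) - 4*log(theta + 2))/105] = (-8*theta**2 - 12*theta)/(12*theta**3 - 39*theta + 18), which equals f(theta).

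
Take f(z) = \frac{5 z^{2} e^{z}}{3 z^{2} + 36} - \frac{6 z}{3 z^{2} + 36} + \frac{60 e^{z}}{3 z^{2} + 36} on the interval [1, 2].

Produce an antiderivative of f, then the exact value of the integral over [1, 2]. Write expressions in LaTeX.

The integrand splits into summands that can be handled one at a time.
F(z) = \frac{5 e^{z}}{3} - \log{\left(\frac{z^{2}}{2} + 6 \right)} is an antiderivative of f.
Check: d/dz[\frac{5 e^{z}}{3} - \log{\left(\frac{z^{2}}{2} + 6 \right)}] = \frac{5 z^{2} e^{z} - 6 z + 60 e^{z}}{3 z^{2} + 36}, which equals f(z).
F(2) = - \log{\left(8 \right)} + \frac{5 e^{2}}{3}; F(1) = - \log{\left(\frac{13}{2} \right)} + \frac{5 e}{3}.
Integral = F(2) - F(1) = - \frac{5 e}{3} - \log{\left(8 \right)} + \log{\left(\frac{13}{2} \right)} + \frac{5 e^{2}}{3}.

Antiderivative: F(z) = \frac{5 e^{z}}{3} - \log{\left(\frac{z^{2}}{2} + 6 \right)}; value = - \frac{5 e}{3} - \log{\left(8 \right)} + \log{\left(\frac{13}{2} \right)} + \frac{5 e^{2}}{3}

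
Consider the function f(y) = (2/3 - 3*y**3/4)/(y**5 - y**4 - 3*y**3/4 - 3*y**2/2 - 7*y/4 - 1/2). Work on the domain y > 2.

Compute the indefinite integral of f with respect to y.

F(y) = (-256*y*log(y - 2) - 168*y*log(y + 1/2) + 212*y*log(y**2 + 1) - 332*y*atan(y) - 128*log(y - 2) - 84*log(y + 1/2) + 106*log(y**2 + 1) - 166*atan(y) + 365)/(1500*y + 750) + C

The denominator factors as 3*(y - 2)*(2*y + 1)**2*(y**2 + 1); partial fractions split f into directly integrable pieces: (106*y - 83)/(375*(y**2 + 1)) - 28/(125*(2*y + 1)) - 73/(75*(2*y + 1)**2) - 64/(375*(y - 2)).
Check: d/dy[(-256*y*log(y - 2) - 168*y*log(y + 1/2) + 212*y*log(y**2 + 1) - 332*y*atan(y) - 128*log(y - 2) - 84*log(y + 1/2) + 106*log(y**2 + 1) - 166*atan(y) + 365)/(1500*y + 750)] = (8 - 9*y**3)/(12*y**5 - 12*y**4 - 9*y**3 - 18*y**2 - 21*y - 6), which equals f(y).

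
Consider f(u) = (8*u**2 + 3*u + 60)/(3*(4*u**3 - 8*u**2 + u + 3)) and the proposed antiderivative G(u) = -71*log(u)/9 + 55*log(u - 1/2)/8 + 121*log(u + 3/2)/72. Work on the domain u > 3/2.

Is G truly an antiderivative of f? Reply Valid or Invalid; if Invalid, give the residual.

Invalid: d/du[G] - f = (-32*u**4 - 88*u**3 - 756*u**2 + 308*u + 213)/(48*u**6 - 48*u**5 - 120*u**4 + 120*u**3 + 27*u**2 - 27*u), which is not 0.

d/du[G] = (8*u**2 + 19*u + 71)/(12*u**3 + 12*u**2 - 9*u)
d/du[G] - f(u) = (-32*u**4 - 88*u**3 - 756*u**2 + 308*u + 213)/(48*u**6 - 48*u**5 - 120*u**4 + 120*u**3 + 27*u**2 - 27*u) != 0.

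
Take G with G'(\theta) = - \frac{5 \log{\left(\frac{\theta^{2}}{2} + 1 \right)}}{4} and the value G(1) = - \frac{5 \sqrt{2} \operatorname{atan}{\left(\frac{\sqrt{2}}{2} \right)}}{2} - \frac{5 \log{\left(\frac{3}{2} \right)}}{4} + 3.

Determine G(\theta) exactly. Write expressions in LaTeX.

A candidate passes only if d/d\theta[G] lands on the given G'(\theta) exactly.
A general antiderivative is - \frac{5 \theta \log{\left(\frac{\theta^{2}}{2} + 1 \right)}}{4} + \frac{5 \theta}{2} - \frac{5 \sqrt{2} \operatorname{atan}{\left(\frac{\sqrt{2} \theta}{2} \right)}}{2} + C.
The condition gives C = - \frac{5 \sqrt{2} \operatorname{atan}{\left(\frac{\sqrt{2}}{2} \right)}}{2} - \frac{5 \log{\left(\frac{3}{2} \right)}}{4} + 3 - (- \frac{5 \sqrt{2} \operatorname{atan}{\left(\frac{\sqrt{2}}{2} \right)}}{2} - \frac{5 \log{\left(\frac{3}{2} \right)}}{4} + \frac{5}{2}) = \frac{1}{2}.
So G(\theta) = \frac{- 5 \theta \log{\left(\frac{\theta^{2}}{2} + 1 \right)} + 10 \theta - 10 \sqrt{2} \operatorname{atan}{\left(\frac{\sqrt{2} \theta}{2} \right)} + 2}{4}.
Check: d/d\theta[\frac{- 5 \theta \log{\left(\frac{\theta^{2}}{2} + 1 \right)} + 10 \theta - 10 \sqrt{2} \operatorname{atan}{\left(\frac{\sqrt{2} \theta}{2} \right)} + 2}{4}] = - \frac{5 \log{\left(\frac{\theta^{2}}{2} + 1 \right)}}{4} = G'(\theta).

G(\theta) = \frac{- 5 \theta \log{\left(\frac{\theta^{2}}{2} + 1 \right)} + 10 \theta - 10 \sqrt{2} \operatorname{atan}{\left(\frac{\sqrt{2} \theta}{2} \right)} + 2}{4}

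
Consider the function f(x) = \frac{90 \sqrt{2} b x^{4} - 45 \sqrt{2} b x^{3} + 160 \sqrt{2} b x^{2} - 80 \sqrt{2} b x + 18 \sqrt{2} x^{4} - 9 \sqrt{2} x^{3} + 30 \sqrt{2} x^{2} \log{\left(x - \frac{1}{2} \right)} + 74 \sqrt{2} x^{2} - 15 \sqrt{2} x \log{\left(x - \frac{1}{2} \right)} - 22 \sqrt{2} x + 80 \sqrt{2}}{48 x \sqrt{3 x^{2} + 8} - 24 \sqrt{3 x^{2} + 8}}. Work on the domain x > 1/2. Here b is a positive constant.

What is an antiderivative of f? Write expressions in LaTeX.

An antiderivative is F(x) = \frac{\sqrt{2} \left(5 b x^{2} \sqrt{3 x^{2} + 8} + x^{2} \sqrt{3 x^{2} + 8} + 5 \sqrt{3 x^{2} + 8} \log{\left(x - \frac{1}{2} \right)} + 2 \sqrt{3 x^{2} + 8}\right)}{24}.

f has the shape u'v + uv' for u = \frac{\sqrt{\frac{3 x^{2}}{2} + 4}}{3} and v = \frac{5 b x^{2}}{4} + \frac{x^{2}}{4} + \frac{5 \log{\left(x - \frac{1}{2} \right)}}{4} + \frac{1}{2} — it is the derivative of the product u*v.
Check: d/dx[\frac{\sqrt{2} \left(5 b x^{2} \sqrt{3 x^{2} + 8} + x^{2} \sqrt{3 x^{2} + 8} + 5 \sqrt{3 x^{2} + 8} \log{\left(x - \frac{1}{2} \right)} + 2 \sqrt{3 x^{2} + 8}\right)}{24}] = \frac{90 \sqrt{2} b x^{4} - 45 \sqrt{2} b x^{3} + 160 \sqrt{2} b x^{2} - 80 \sqrt{2} b x + 18 \sqrt{2} x^{4} - 9 \sqrt{2} x^{3} + 30 \sqrt{2} x^{2} \log{\left(x - \frac{1}{2} \right)} + 74 \sqrt{2} x^{2} - 15 \sqrt{2} x \log{\left(x - \frac{1}{2} \right)} - 22 \sqrt{2} x + 80 \sqrt{2}}{48 x \sqrt{3 x^{2} + 8} - 24 \sqrt{3 x^{2} + 8}} = f(x).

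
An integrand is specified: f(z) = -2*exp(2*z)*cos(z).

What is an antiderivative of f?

A first test for any F(z): its z-derivative must equal f(z) identically.
Check: d/dz[-2*(sin(z) + 2*cos(z))*exp(2*z)/5] = -2*exp(2*z)*cos(z) = f(z).

An antiderivative is F(z) = -2*(sin(z) + 2*cos(z))*exp(2*z)/5.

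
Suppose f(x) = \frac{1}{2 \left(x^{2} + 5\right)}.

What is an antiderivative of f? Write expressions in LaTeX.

Check any antiderivative F(x) by computing F'(x) and comparing it with f(x).
Check: d/dx[\frac{\sqrt{5} \operatorname{atan}{\left(\frac{\sqrt{5} x}{5} \right)}}{10}] = \frac{1}{2 x^{2} + 10}, which equals f(x).

An antiderivative is F(x) = \frac{\sqrt{5} \operatorname{atan}{\left(\frac{\sqrt{5} x}{5} \right)}}{10}.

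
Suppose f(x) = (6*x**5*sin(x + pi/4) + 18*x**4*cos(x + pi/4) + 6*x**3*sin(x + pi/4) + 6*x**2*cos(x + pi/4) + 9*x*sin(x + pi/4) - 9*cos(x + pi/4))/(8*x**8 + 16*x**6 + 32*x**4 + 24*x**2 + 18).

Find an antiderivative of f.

An antiderivative is F(x) = -3*x*cos(x + pi/4)/(4*x**4 + 4*x**2 + 6).

Since d/dx undoes antidifferentiation here, F'(x) = f(x) is required of F(x).
Check: d/dx[-3*x*cos(x + pi/4)/(4*x**4 + 4*x**2 + 6)] = (6*x**5*sin(x + pi/4) + 18*x**4*cos(x + pi/4) + 6*x**3*sin(x + pi/4) + 6*x**2*cos(x + pi/4) + 9*x*sin(x + pi/4) - 9*cos(x + pi/4))/(8*x**8 + 16*x**6 + 32*x**4 + 24*x**2 + 18) = f(x).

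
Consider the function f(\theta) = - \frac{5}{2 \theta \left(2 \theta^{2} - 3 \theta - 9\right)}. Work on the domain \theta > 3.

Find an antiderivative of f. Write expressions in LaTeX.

An antiderivative is F(\theta) = \frac{5 \log{\left(\theta \right)}}{18} - \frac{5 \log{\left(\theta - 3 \right)}}{54} - \frac{5 \log{\left(\theta + \frac{3}{2} \right)}}{27}.

The denominator factors as 2 \theta \left(\theta - 3\right) \left(2 \theta + 3\right); partial fractions split f into directly integrable pieces: - \frac{10}{27 \left(2 \theta + 3\right)} - \frac{5}{54 \left(\theta - 3\right)} + \frac{5}{18 \theta}.
Check: d/d\theta[\frac{5 \log{\left(\theta \right)}}{18} - \frac{5 \log{\left(\theta - 3 \right)}}{54} - \frac{5 \log{\left(\theta + \frac{3}{2} \right)}}{27}] = - \frac{5}{4 \theta^{3} - 6 \theta^{2} - 18 \theta}, which equals f(\theta).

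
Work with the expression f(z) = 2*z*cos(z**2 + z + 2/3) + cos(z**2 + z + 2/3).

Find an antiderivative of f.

An antiderivative is F(z) = sin(z**2 + z + 2/3).

f matches the chain-rule pattern g'(h)*h' with inner function h(z) = z**2 + z + 2/3; substituting u = h(z) collapses the integral.
Check: d/dz[sin(z**2 + z + 2/3)] = 2*z*cos(z**2 + z + 2/3) + cos(z**2 + z + 2/3) = f(z).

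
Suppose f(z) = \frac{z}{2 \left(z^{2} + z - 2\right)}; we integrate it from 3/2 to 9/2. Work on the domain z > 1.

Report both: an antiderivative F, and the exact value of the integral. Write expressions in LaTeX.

Factor the denominator (2 \left(z - 1\right) \left(z + 2\right)) and decompose: f = \frac{1}{3 \left(z + 2\right)} + \frac{1}{6 \left(z - 1\right)}; each piece integrates to a log, atan, or power term.
F(z) = \frac{\log{\left(z - 1 \right)}}{6} + \frac{\log{\left(z + 2 \right)}}{3} is an antiderivative of f.
Check: d/dz[\frac{\log{\left(z - 1 \right)}}{6} + \frac{\log{\left(z + 2 \right)}}{3}] = \frac{z}{2 z^{2} + 2 z - 4}, which equals f(z).
F(9/2) = \frac{\log{\left(\frac{7}{2} \right)}}{6} + \frac{\log{\left(\frac{13}{2} \right)}}{3}; F(3/2) = - \frac{\log{\left(2 \right)}}{6} + \frac{\log{\left(\frac{7}{2} \right)}}{3}.
Integral = F(9/2) - F(3/2) = - \frac{\log{\left(\frac{7}{2} \right)}}{6} + \frac{\log{\left(2 \right)}}{6} + \frac{\log{\left(\frac{13}{2} \right)}}{3}.

Antiderivative: F(z) = \frac{\log{\left(z - 1 \right)}}{6} + \frac{\log{\left(z + 2 \right)}}{3}; value = - \frac{\log{\left(\frac{7}{2} \right)}}{6} + \frac{\log{\left(2 \right)}}{6} + \frac{\log{\left(\frac{13}{2} \right)}}{3}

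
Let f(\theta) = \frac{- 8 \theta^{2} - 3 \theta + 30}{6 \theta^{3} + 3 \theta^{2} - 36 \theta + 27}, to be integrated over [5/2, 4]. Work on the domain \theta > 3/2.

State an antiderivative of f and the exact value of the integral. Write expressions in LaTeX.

The denominator factors as 3 \left(\theta - 1\right) \left(\theta + 3\right) \left(2 \theta - 3\right); partial fractions split f into directly integrable pieces: \frac{10}{9 \left(2 \theta - 3\right)} - \frac{11}{36 \left(\theta + 3\right)} - \frac{19}{12 \left(\theta - 1\right)}.
F(\theta) = \frac{5 \log{\left(\theta - \frac{3}{2} \right)}}{9} - \frac{19 \log{\left(\theta - 1 \right)}}{12} - \frac{11 \log{\left(\theta + 3 \right)}}{36} is an antiderivative of f.
Check: d/d\theta[\frac{5 \log{\left(\theta - \frac{3}{2} \right)}}{9} - \frac{19 \log{\left(\theta - 1 \right)}}{12} - \frac{11 \log{\left(\theta + 3 \right)}}{36}] = \frac{- 8 \theta^{2} - 3 \theta + 30}{6 \theta^{3} + 3 \theta^{2} - 36 \theta + 27} = f(\theta).
F(4) = - \frac{19 \log{\left(3 \right)}}{12} - \frac{11 \log{\left(7 \right)}}{36} + \frac{5 \log{\left(\frac{5}{2} \right)}}{9}; F(5/2) = - \frac{19 \log{\left(\frac{3}{2} \right)}}{12} - \frac{11 \log{\left(\frac{11}{2} \right)}}{36}.
Integral = F(4) - F(5/2) = - \frac{19 \log{\left(3 \right)}}{12} - \frac{11 \log{\left(7 \right)}}{36} + \frac{5 \log{\left(\frac{5}{2} \right)}}{9} + \frac{11 \log{\left(\frac{11}{2} \right)}}{36} + \frac{19 \log{\left(\frac{3}{2} \right)}}{12}.

Antiderivative: F(\theta) = \frac{5 \log{\left(\theta - \frac{3}{2} \right)}}{9} - \frac{19 \log{\left(\theta - 1 \right)}}{12} - \frac{11 \log{\left(\theta + 3 \right)}}{36}; value = - \frac{19 \log{\left(3 \right)}}{12} - \frac{11 \log{\left(7 \right)}}{36} + \frac{5 \log{\left(\frac{5}{2} \right)}}{9} + \frac{11 \log{\left(\frac{11}{2} \right)}}{36} + \frac{19 \log{\left(\frac{3}{2} \right)}}{12}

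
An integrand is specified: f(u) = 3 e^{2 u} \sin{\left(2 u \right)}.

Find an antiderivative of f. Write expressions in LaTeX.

An antiderivative is F(u) = \frac{3 \left(\sin{\left(2 u \right)} - \cos{\left(2 u \right)}\right) e^{2 u}}{4}.

Whatever form F(u) takes, F'(u) = f(u) is non-negotiable.
Check: d/du[\frac{3 \left(\sin{\left(2 u \right)} - \cos{\left(2 u \right)}\right) e^{2 u}}{4}] = 3 e^{2 u} \sin{\left(2 u \right)} = f(u).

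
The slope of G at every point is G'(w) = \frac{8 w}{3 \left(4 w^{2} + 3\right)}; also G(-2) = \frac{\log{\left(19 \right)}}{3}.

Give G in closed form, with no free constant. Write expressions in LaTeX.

G'(w) matches the chain-rule pattern g'(h)*h' with inner function h(w) = 4 w^{2} + 3; substituting u = h(w) collapses the integral.
A general antiderivative is \frac{\log{\left(4 w^{2} + 3 \right)}}{3} + C.
The condition gives C = \frac{\log{\left(19 \right)}}{3} - (\frac{\log{\left(19 \right)}}{3}) = 0.
So G(w) = \frac{\log{\left(4 w^{2} + 3 \right)}}{3}.
Check: d/dw[\frac{\log{\left(4 w^{2} + 3 \right)}}{3}] = \frac{8 w}{12 w^{2} + 9}, which equals G'(w).

G(w) = \frac{\log{\left(4 w^{2} + 3 \right)}}{3}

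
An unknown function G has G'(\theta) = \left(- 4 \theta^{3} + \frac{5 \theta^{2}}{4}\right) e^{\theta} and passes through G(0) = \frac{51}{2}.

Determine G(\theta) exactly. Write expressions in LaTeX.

G(\theta) = - 4 \theta^{3} e^{\theta} + \frac{53 \theta^{2} e^{\theta}}{4} - \frac{53 \theta e^{\theta}}{2} + \frac{53 e^{\theta}}{2} - 1

G'(\theta) has the shape u'v + uv' for u = - 4 \theta^{3} + \frac{53 \theta^{2}}{4} - \frac{53 \theta}{2} + \frac{53}{2} and v = e^{\theta} — it is the derivative of the product u*v.
A general antiderivative is \frac{\left(- 16 \theta^{3} + 53 \theta^{2} - 106 \theta + 106\right) e^{\theta}}{4} + C.
The condition gives C = \frac{51}{2} - (\frac{53}{2}) = -1.
So G(\theta) = - 4 \theta^{3} e^{\theta} + \frac{53 \theta^{2} e^{\theta}}{4} - \frac{53 \theta e^{\theta}}{2} + \frac{53 e^{\theta}}{2} - 1.
Check: d/d\theta[- 4 \theta^{3} e^{\theta} + \frac{53 \theta^{2} e^{\theta}}{4} - \frac{53 \theta e^{\theta}}{2} + \frac{53 e^{\theta}}{2} - 1] = - 4 \theta^{3} e^{\theta} + \frac{5 \theta^{2} e^{\theta}}{4}, which equals G'(\theta).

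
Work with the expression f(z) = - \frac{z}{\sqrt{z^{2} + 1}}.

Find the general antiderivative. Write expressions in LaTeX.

f matches the chain-rule pattern g'(h)*h' with inner function h(z) = z^{2} + 1; substituting u = h(z) collapses the integral.
Check: d/dz[- \sqrt{z^{2} + 1}] = - \frac{z}{\sqrt{z^{2} + 1}} = f(z).

F(z) = - \sqrt{z^{2} + 1} + C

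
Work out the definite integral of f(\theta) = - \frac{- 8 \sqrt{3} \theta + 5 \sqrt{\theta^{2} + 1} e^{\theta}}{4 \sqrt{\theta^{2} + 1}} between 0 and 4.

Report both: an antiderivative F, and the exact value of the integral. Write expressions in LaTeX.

A first test for any F(\theta): its \theta-derivative must equal f(\theta) identically.
F(\theta) = 2 \sqrt{3 \theta^{2} + 3} - \frac{5 e^{\theta}}{4} is an antiderivative of f.
Check: d/d\theta[2 \sqrt{3 \theta^{2} + 3} - \frac{5 e^{\theta}}{4}] = \frac{8 \sqrt{3} \theta - 5 \sqrt{\theta^{2} + 1} e^{\theta}}{4 \sqrt{\theta^{2} + 1}}, which equals f(\theta).
F(4) = - \frac{5 e^{4}}{4} + 2 \sqrt{51}; F(0) = - \frac{5}{4} + 2 \sqrt{3}.
Integral = F(4) - F(0) = - \frac{5 e^{4}}{4} - 2 \sqrt{3} + \frac{5}{4} + 2 \sqrt{51}.

Antiderivative: F(\theta) = 2 \sqrt{3 \theta^{2} + 3} - \frac{5 e^{\theta}}{4}; value = - \frac{5 e^{4}}{4} - 2 \sqrt{3} + \frac{5}{4} + 2 \sqrt{51}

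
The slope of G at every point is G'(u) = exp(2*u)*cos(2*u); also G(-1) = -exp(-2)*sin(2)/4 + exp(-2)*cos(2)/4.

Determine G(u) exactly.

G(u) = (sin(2*u) + cos(2*u))*exp(2*u)/4

The proposed G(u) is checked by its d/du: the result must match the given G'(u).
A general antiderivative is exp(2*u)*sin(2*u)/4 + exp(2*u)*cos(2*u)/4 + C.
The condition gives C = -exp(-2)*sin(2)/4 + exp(-2)*cos(2)/4 - (-exp(-2)*sin(2)/4 + exp(-2)*cos(2)/4) = 0.
So G(u) = (sin(2*u) + cos(2*u))*exp(2*u)/4.
Check: d/du[(sin(2*u) + cos(2*u))*exp(2*u)/4] = exp(2*u)*cos(2*u) = G'(u).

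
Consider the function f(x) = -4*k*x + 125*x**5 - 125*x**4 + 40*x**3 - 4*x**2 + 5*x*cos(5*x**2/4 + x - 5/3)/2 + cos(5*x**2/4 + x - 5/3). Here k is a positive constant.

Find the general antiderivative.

F(x) = (-12*k*x**2 + 125*x**6 - 150*x**5 + 60*x**4 - 8*x**3 + 6*sin(5*x**2/4 + x - 5/3))/6 + C

The integrand splits into summands that can be handled one at a time.
Check: d/dx[(-12*k*x**2 + 125*x**6 - 150*x**5 + 60*x**4 - 8*x**3 + 6*sin(5*x**2/4 + x - 5/3))/6] = -4*k*x + 125*x**5 - 125*x**4 + 40*x**3 - 4*x**2 + 5*x*cos(5*x**2/4 + x - 5/3)/2 + cos(5*x**2/4 + x - 5/3) = f(x).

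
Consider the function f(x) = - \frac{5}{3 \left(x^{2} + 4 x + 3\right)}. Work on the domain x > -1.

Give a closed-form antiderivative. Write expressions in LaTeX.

An antiderivative is F(x) = - \frac{5 \log{\left(x + 1 \right)}}{6} + \frac{5 \log{\left(x + 3 \right)}}{6}.

Factor the denominator (3 \left(x + 1\right) \left(x + 3\right)) and decompose: f = \frac{5}{6 \left(x + 3\right)} - \frac{5}{6 \left(x + 1\right)}; each piece integrates to a log, atan, or power term.
Check: d/dx[- \frac{5 \log{\left(x + 1 \right)}}{6} + \frac{5 \log{\left(x + 3 \right)}}{6}] = - \frac{5}{3 x^{2} + 12 x + 9}, which equals f(x).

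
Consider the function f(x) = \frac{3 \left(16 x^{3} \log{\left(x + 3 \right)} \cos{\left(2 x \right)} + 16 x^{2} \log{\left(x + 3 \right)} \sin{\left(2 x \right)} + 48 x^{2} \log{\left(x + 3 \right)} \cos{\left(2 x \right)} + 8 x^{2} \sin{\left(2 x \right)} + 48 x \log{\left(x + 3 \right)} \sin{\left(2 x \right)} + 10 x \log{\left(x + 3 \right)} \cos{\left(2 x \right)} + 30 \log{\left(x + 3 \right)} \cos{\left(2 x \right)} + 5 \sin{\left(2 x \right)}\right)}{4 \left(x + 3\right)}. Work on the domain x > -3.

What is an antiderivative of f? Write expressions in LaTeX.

Differentiate the proposed F(x) back; it has to land on f(x) exactly.
Check: d/dx[6 x^{2} \log{\left(x + 3 \right)} \sin{\left(2 x \right)} + \frac{15 \log{\left(x + 3 \right)} \sin{\left(2 x \right)}}{4}] = \frac{48 x^{3} \log{\left(x + 3 \right)} \cos{\left(2 x \right)} + 48 x^{2} \log{\left(x + 3 \right)} \sin{\left(2 x \right)} + 144 x^{2} \log{\left(x + 3 \right)} \cos{\left(2 x \right)} + 24 x^{2} \sin{\left(2 x \right)} + 144 x \log{\left(x + 3 \right)} \sin{\left(2 x \right)} + 30 x \log{\left(x + 3 \right)} \cos{\left(2 x \right)} + 90 \log{\left(x + 3 \right)} \cos{\left(2 x \right)} + 15 \sin{\left(2 x \right)}}{4 x + 12}, which equals f(x).

An antiderivative is F(x) = 6 x^{2} \log{\left(x + 3 \right)} \sin{\left(2 x \right)} + \frac{15 \log{\left(x + 3 \right)} \sin{\left(2 x \right)}}{4}.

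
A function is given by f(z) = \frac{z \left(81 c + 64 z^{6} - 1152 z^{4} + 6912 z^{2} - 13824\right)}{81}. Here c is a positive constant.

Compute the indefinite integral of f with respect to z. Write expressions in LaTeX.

An antiderivative F(z) passes only if d/dz[F] lands on f(z) exactly.
Check: d/dz[\frac{81 c z^{2} + 16 \left(z^{2} - 6\right)^{4}}{162}] = c z + \frac{64 z^{7}}{81} - \frac{128 z^{5}}{9} + \frac{256 z^{3}}{3} - \frac{512 z}{3}, which equals f(z).

F(z) = \frac{81 c z^{2} + 16 \left(z^{2} - 6\right)^{4}}{162} + C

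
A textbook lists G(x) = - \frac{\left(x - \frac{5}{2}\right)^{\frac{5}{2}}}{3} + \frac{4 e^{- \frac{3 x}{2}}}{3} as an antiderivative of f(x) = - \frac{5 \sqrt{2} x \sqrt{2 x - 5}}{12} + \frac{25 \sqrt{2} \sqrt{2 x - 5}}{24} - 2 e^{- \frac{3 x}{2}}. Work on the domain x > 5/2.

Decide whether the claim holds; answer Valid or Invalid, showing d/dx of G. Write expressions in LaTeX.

Valid: G'(x) = f(x).

d/dx[G] = \frac{\sqrt{2} \left(- 10 x \sqrt{2 x - 5} e^{\frac{3 x}{2}} + 25 \sqrt{2 x - 5} e^{\frac{3 x}{2}} - 24 \sqrt{2}\right) e^{- \frac{3 x}{2}}}{24}
This equals f(x) exactly, so the claim holds.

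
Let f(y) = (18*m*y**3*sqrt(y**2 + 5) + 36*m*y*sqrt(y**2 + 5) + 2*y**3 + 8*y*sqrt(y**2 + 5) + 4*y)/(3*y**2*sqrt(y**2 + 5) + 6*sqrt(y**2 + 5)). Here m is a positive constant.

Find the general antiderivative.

F(y) = (9*m*y**2 + 2*sqrt(y**2 + 5) + 4*log(y**2 + 2))/3 + C

A first test for any F(y): its y-derivative must equal f(y) identically.
Check: d/dy[(9*m*y**2 + 2*sqrt(y**2 + 5) + 4*log(y**2 + 2))/3] = (18*m*y**3*sqrt(y**2 + 5) + 36*m*y*sqrt(y**2 + 5) + 2*y**3 + 8*y*sqrt(y**2 + 5) + 4*y)/(3*y**2*sqrt(y**2 + 5) + 6*sqrt(y**2 + 5)) = f(y).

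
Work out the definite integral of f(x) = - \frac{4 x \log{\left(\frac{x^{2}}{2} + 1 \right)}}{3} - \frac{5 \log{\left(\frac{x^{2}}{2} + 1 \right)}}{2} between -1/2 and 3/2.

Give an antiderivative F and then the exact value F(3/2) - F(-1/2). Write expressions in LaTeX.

Antiderivative: F(x) = \frac{2 x^{2}}{3} + 5 x + \left(- \frac{2 x^{2}}{3} - \frac{5 x}{2}\right) \log{\left(\frac{x^{2}}{2} + 1 \right)} - \frac{4 \log{\left(x^{2} + 2 \right)}}{3} - 5 \sqrt{2} \operatorname{atan}{\left(\frac{\sqrt{2} x}{2} \right)}; value = - 5 \sqrt{2} \operatorname{atan}{\left(\frac{3 \sqrt{2}}{4} \right)} - \frac{21 \log{\left(\frac{17}{8} \right)}}{4} - 5 \sqrt{2} \operatorname{atan}{\left(\frac{\sqrt{2}}{4} \right)} - \frac{4 \log{\left(\frac{17}{4} \right)}}{3} - \frac{13 \log{\left(\frac{9}{8} \right)}}{12} + \frac{4 \log{\left(\frac{9}{4} \right)}}{3} + \frac{34}{3}

The integrand splits into summands that can be handled one at a time.
F(x) = \frac{2 x^{2}}{3} + 5 x + \left(- \frac{2 x^{2}}{3} - \frac{5 x}{2}\right) \log{\left(\frac{x^{2}}{2} + 1 \right)} - \frac{4 \log{\left(x^{2} + 2 \right)}}{3} - 5 \sqrt{2} \operatorname{atan}{\left(\frac{\sqrt{2} x}{2} \right)} is an antiderivative of f.
Check: d/dx[\frac{2 x^{2}}{3} + 5 x + \left(- \frac{2 x^{2}}{3} - \frac{5 x}{2}\right) \log{\left(\frac{x^{2}}{2} + 1 \right)} - \frac{4 \log{\left(x^{2} + 2 \right)}}{3} - 5 \sqrt{2} \operatorname{atan}{\left(\frac{\sqrt{2} x}{2} \right)}] = - \frac{4 x \log{\left(\frac{x^{2}}{2} + 1 \right)}}{3} - \frac{5 \log{\left(\frac{x^{2}}{2} + 1 \right)}}{2} = f(x).
F(3/2) = - 5 \sqrt{2} \operatorname{atan}{\left(\frac{3 \sqrt{2}}{4} \right)} - \frac{21 \log{\left(\frac{17}{8} \right)}}{4} - \frac{4 \log{\left(\frac{17}{4} \right)}}{3} + 9; F(-1/2) = - \frac{7}{3} - \frac{4 \log{\left(\frac{9}{4} \right)}}{3} + \frac{13 \log{\left(\frac{9}{8} \right)}}{12} + 5 \sqrt{2} \operatorname{atan}{\left(\frac{\sqrt{2}}{4} \right)}.
Integral = F(3/2) - F(-1/2) = - 5 \sqrt{2} \operatorname{atan}{\left(\frac{3 \sqrt{2}}{4} \right)} - \frac{21 \log{\left(\frac{17}{8} \right)}}{4} - 5 \sqrt{2} \operatorname{atan}{\left(\frac{\sqrt{2}}{4} \right)} - \frac{4 \log{\left(\frac{17}{4} \right)}}{3} - \frac{13 \log{\left(\frac{9}{8} \right)}}{12} + \frac{4 \log{\left(\frac{9}{4} \right)}}{3} + \frac{34}{3}.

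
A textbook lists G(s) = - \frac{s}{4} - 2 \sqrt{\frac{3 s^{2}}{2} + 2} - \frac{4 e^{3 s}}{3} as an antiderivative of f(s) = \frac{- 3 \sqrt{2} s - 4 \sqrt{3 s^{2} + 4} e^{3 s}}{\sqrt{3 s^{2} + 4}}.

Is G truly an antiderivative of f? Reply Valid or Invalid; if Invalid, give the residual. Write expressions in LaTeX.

Invalid: d/ds[G] - f = - \frac{1}{4}, which is not 0.

d/ds[G] = \frac{- 12 \sqrt{2} s - 16 \sqrt{3 s^{2} + 4} e^{3 s} - \sqrt{3 s^{2} + 4}}{4 \sqrt{3 s^{2} + 4}}
d/ds[G] - f(s) = - \frac{1}{4} != 0.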